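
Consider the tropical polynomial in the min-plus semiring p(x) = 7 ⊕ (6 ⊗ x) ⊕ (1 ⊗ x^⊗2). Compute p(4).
p(4) = 7

A tropical monomial a ⊗ x^⊗i evaluates to a + i · x. Evaluating each term at x = 4:
  Term 0 contributes 7 + 0 · 4 = 7
  Term 1 contributes 6 + 1 · 4 = 10
  Term 2 contributes 1 + 2 · 4 = 9
p(4) = ⊕ of these = min[7, 10, 9] = 7.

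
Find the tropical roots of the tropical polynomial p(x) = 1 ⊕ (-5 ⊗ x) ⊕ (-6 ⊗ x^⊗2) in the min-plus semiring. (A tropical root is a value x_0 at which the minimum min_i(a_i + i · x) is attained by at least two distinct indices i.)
Roots: {1, 6}

Each tropical root is a break point of the lower envelope of the lines y = a_i + i · x (there are 3 lines, with slopes 0, 1, ..., 2). Only the lines that attain the minimum somewhere contribute to roots; other lines are dominated. Here the surviving (envelope) indices are i = 2, i = 1, i = 0.
Intersections between consecutive envelope lines give the roots: for adjacent envelope indices i < j the intersection is x = (a_i − a_j) / (j − i). Reading off the sorted break points: {1, 6}.
Verification: at each break x_0, at least two indices attain the minimum of min_i(a_i + i · x_0).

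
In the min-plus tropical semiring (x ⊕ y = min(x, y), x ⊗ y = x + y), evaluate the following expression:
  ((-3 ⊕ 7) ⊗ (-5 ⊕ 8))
((-3 ⊕ 7) ⊗ (-5 ⊕ 8)) = -8

Expand innermost to outermost. Recall ⊕ takes the minimum of its arguments and ⊗ takes their sum. Working out the expression ((-3 ⊕ 7) ⊗ (-5 ⊕ 8)) gives -8.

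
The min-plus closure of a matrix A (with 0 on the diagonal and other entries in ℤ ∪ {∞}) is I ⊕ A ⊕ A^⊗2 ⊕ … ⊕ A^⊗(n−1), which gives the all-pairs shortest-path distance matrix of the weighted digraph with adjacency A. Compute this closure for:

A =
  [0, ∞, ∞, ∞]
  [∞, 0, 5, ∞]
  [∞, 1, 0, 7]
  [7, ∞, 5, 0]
Closure =
  [0, ∞, ∞, ∞]
  [19, 0, 5, 12]
  [14, 1, 0, 7]
  [7, 6, 5, 0]

This is the Floyd-Warshall all-pairs shortest-path computation. For each intermediate vertex k = 0, 1, …, 3, update dist[i][j] ← min(dist[i][j], dist[i][k] + dist[k][j]). The final matrix gives, for each (i, j), the minimum total weight of any directed path from i to j (possibly empty when i = j).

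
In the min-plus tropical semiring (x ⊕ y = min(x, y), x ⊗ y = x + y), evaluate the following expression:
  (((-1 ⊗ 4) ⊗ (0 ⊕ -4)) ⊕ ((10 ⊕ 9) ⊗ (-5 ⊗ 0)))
(((-1 ⊗ 4) ⊗ (0 ⊕ -4)) ⊕ ((10 ⊕ 9) ⊗ (-5 ⊗ 0))) = -1

Expand innermost to outermost. Recall ⊕ takes the minimum of its arguments and ⊗ takes their sum. Working out the expression (((-1 ⊗ 4) ⊗ (0 ⊕ -4)) ⊕ ((10 ⊕ 9) ⊗ (-5 ⊗ 0))) gives -1.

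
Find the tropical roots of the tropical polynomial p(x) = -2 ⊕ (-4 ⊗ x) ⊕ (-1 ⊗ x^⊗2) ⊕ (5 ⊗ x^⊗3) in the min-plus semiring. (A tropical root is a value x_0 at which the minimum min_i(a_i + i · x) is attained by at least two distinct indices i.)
Roots: {-6, -3, 2}

Each tropical root is a break point of the lower envelope of the lines y = a_i + i · x (there are 4 lines, with slopes 0, 1, ..., 3). Only the lines that attain the minimum somewhere contribute to roots; other lines are dominated. Here the surviving (envelope) indices are i = 3, i = 2, i = 1, i = 0.
Intersections between consecutive envelope lines give the roots: for adjacent envelope indices i < j the intersection is x = (a_i − a_j) / (j − i). Reading off the sorted break points: {-6, -3, 2}.
Verification: at each break x_0, at least two indices attain the minimum of min_i(a_i + i · x_0).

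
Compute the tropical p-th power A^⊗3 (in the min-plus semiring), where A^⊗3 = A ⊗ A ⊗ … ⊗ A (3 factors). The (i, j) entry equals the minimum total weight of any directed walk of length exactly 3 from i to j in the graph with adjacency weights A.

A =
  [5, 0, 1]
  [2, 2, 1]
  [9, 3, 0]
A^⊗3 =
  [4, 2, 1]
  [4, 4, 1]
  [5, 3, 0]

Each entry (A^⊗3)_ij equals the minimum over all length-3 walks i = v_0 → v_1 → … → v_3 = j of Σ_t A[v_t][v_{t+1}]. For example, for (i, j) = (0, 2) we minimise over 9 possible intermediate vertex sequences; the minimum is 1, attained along the walk 0 → 1 → 2 → 2.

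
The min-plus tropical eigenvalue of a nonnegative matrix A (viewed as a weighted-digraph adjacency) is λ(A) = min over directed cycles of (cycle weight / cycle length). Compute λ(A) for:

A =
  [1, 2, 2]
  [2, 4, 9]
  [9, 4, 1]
λ(A) = 1

Enumerate directed cycles and compute their means (weight / length). Sample:
  cycle 0 → 0: weight = 1, length = 1, mean = 1/1 ≈ 1.000
  cycle 1 → 1: weight = 4, length = 1, mean = 4/1 ≈ 4.000
  cycle 2 → 2: weight = 1, length = 1, mean = 1/1 ≈ 1.000
  cycle 0 → 1 → 0: weight = 4, length = 2, mean = 4/2 ≈ 2.000
  cycle 0 → 2 → 0: weight = 11, length = 2, mean = 11/2 ≈ 5.500
  cycle 1 → 0 → 1: weight = 4, length = 2, mean = 4/2 ≈ 2.000
Minimum mean = 1.000, attained e.g. along the cycle 0 → 0 with weight 1 and length 1. So λ(A) = 1/1 = 1.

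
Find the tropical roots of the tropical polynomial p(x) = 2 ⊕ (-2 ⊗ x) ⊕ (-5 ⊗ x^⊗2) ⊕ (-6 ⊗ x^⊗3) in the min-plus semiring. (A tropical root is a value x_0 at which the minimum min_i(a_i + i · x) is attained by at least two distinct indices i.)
Roots: {1, 3, 4}

Each tropical root is a break point of the lower envelope of the lines y = a_i + i · x (there are 4 lines, with slopes 0, 1, ..., 3). Only the lines that attain the minimum somewhere contribute to roots; other lines are dominated. Here the surviving (envelope) indices are i = 3, i = 2, i = 1, i = 0.
Intersections between consecutive envelope lines give the roots: for adjacent envelope indices i < j the intersection is x = (a_i − a_j) / (j − i). Reading off the sorted break points: {1, 3, 4}.
Verification: at each break x_0, at least two indices attain the minimum of min_i(a_i + i · x_0).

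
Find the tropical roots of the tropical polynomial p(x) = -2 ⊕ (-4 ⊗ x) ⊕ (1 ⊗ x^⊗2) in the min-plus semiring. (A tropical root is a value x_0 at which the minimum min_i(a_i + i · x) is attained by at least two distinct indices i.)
Roots: {-5, 2}

Each tropical root is a break point of the lower envelope of the lines y = a_i + i · x (there are 3 lines, with slopes 0, 1, ..., 2). Only the lines that attain the minimum somewhere contribute to roots; other lines are dominated. Here the surviving (envelope) indices are i = 2, i = 1, i = 0.
Intersections between consecutive envelope lines give the roots: for adjacent envelope indices i < j the intersection is x = (a_i − a_j) / (j − i). Reading off the sorted break points: {-5, 2}.
Verification: at each break x_0, at least two indices attain the minimum of min_i(a_i + i · x_0).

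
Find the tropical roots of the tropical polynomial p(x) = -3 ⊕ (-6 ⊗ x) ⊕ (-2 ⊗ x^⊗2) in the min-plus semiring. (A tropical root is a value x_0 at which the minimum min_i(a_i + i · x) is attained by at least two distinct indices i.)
Roots: {-4, 3}

Each tropical root is a break point of the lower envelope of the lines y = a_i + i · x (there are 3 lines, with slopes 0, 1, ..., 2). Only the lines that attain the minimum somewhere contribute to roots; other lines are dominated. Here the surviving (envelope) indices are i = 2, i = 1, i = 0.
Intersections between consecutive envelope lines give the roots: for adjacent envelope indices i < j the intersection is x = (a_i − a_j) / (j − i). Reading off the sorted break points: {-4, 3}.
Verification: at each break x_0, at least two indices attain the minimum of min_i(a_i + i · x_0).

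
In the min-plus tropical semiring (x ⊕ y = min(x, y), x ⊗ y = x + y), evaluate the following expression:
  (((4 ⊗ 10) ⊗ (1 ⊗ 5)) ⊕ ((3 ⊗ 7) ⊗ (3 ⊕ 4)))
(((4 ⊗ 10) ⊗ (1 ⊗ 5)) ⊕ ((3 ⊗ 7) ⊗ (3 ⊕ 4))) = 13

Expand innermost to outermost. Recall ⊕ takes the minimum of its arguments and ⊗ takes their sum. Working out the expression (((4 ⊗ 10) ⊗ (1 ⊗ 5)) ⊕ ((3 ⊗ 7) ⊗ (3 ⊕ 4))) gives 13.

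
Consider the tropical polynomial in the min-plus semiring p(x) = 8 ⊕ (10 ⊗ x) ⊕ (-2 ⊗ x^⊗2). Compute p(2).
p(2) = 2

A tropical monomial a ⊗ x^⊗i evaluates to a + i · x. Evaluating each term at x = 2:
  Term 0 contributes 8 + 0 · 2 = 8
  Term 1 contributes 10 + 1 · 2 = 12
  Term 2 contributes -2 + 2 · 2 = 2
p(2) = ⊕ of these = min[8, 12, 2] = 2.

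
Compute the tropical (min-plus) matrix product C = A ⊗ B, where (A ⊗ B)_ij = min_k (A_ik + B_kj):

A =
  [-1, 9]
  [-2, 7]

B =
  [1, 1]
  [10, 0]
A ⊗ B =
  [0, 0]
  [-1, -1]

Apply the min-plus product entry-by-entry:
  C[0][0] = min over k of (A[0][0] + B[0][0] = -1 + 1 = 0, A[0][1] + B[1][0] = 9 + 10 = 19) = 0 (attained at k = 0)
  C[0][1] = min over k of (A[0][0] + B[0][1] = -1 + 1 = 0, A[0][1] + B[1][1] = 9 + 0 = 9) = 0 (attained at k = 0)
  C[1][0] = min over k of (A[1][0] + B[0][0] = -2 + 1 = -1, A[1][1] + B[1][0] = 7 + 10 = 17) = -1 (attained at k = 0)
  C[1][1] = min over k of (A[1][0] + B[0][1] = -2 + 1 = -1, A[1][1] + B[1][1] = 7 + 0 = 7) = -1 (attained at k = 0)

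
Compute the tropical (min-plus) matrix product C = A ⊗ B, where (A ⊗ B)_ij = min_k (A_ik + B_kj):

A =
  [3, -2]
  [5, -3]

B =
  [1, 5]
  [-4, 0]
A ⊗ B =
  [-6, -2]
  [-7, -3]

Apply the min-plus product entry-by-entry:
  C[0][0] = min over k of (A[0][0] + B[0][0] = 3 + 1 = 4, A[0][1] + B[1][0] = -2 + -4 = -6) = -6 (attained at k = 1)
  C[0][1] = min over k of (A[0][0] + B[0][1] = 3 + 5 = 8, A[0][1] + B[1][1] = -2 + 0 = -2) = -2 (attained at k = 1)
  C[1][0] = min over k of (A[1][0] + B[0][0] = 5 + 1 = 6, A[1][1] + B[1][0] = -3 + -4 = -7) = -7 (attained at k = 1)
  C[1][1] = min over k of (A[1][0] + B[0][1] = 5 + 5 = 10, A[1][1] + B[1][1] = -3 + 0 = -3) = -3 (attained at k = 1)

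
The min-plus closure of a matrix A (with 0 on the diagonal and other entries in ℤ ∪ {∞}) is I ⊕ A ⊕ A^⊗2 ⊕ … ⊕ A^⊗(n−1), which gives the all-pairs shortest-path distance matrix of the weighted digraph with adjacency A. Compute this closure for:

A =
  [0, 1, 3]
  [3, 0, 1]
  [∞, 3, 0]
Closure =
  [0, 1, 2]
  [3, 0, 1]
  [6, 3, 0]

This is the Floyd-Warshall all-pairs shortest-path computation. For each intermediate vertex k = 0, 1, …, 2, update dist[i][j] ← min(dist[i][j], dist[i][k] + dist[k][j]). The final matrix gives, for each (i, j), the minimum total weight of any directed path from i to j (possibly empty when i = j).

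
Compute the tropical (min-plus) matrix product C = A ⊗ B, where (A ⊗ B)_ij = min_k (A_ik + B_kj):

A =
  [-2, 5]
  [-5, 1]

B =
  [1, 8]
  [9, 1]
A ⊗ B =
  [-1, 6]
  [-4, 2]

Apply the min-plus product entry-by-entry:
  C[0][0] = min over k of (A[0][0] + B[0][0] = -2 + 1 = -1, A[0][1] + B[1][0] = 5 + 9 = 14) = -1 (attained at k = 0)
  C[0][1] = min over k of (A[0][0] + B[0][1] = -2 + 8 = 6, A[0][1] + B[1][1] = 5 + 1 = 6) = 6 (attained at k = 0)
  C[1][0] = min over k of (A[1][0] + B[0][0] = -5 + 1 = -4, A[1][1] + B[1][0] = 1 + 9 = 10) = -4 (attained at k = 0)
  C[1][1] = min over k of (A[1][0] + B[0][1] = -5 + 8 = 3, A[1][1] + B[1][1] = 1 + 1 = 2) = 2 (attained at k = 1)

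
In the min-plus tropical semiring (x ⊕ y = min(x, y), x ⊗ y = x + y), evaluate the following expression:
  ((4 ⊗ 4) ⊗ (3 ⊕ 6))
((4 ⊗ 4) ⊗ (3 ⊕ 6)) = 11

Expand innermost to outermost. Recall ⊕ takes the minimum of its arguments and ⊗ takes their sum. Working out the expression ((4 ⊗ 4) ⊗ (3 ⊕ 6)) gives 11.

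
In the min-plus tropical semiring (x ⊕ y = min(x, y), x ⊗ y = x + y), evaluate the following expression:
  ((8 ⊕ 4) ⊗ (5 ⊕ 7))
((8 ⊕ 4) ⊗ (5 ⊕ 7)) = 9

Expand innermost to outermost. Recall ⊕ takes the minimum of its arguments and ⊗ takes their sum. Working out the expression ((8 ⊕ 4) ⊗ (5 ⊕ 7)) gives 9.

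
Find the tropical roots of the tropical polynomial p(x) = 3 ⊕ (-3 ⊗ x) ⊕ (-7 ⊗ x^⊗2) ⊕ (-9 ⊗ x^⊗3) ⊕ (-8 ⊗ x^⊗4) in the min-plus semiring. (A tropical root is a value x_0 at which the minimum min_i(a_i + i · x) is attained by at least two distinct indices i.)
Roots: {-1, 2, 4, 6}

Each tropical root is a break point of the lower envelope of the lines y = a_i + i · x (there are 5 lines, with slopes 0, 1, ..., 4). Only the lines that attain the minimum somewhere contribute to roots; other lines are dominated. Here the surviving (envelope) indices are i = 4, i = 3, i = 2, i = 1, i = 0.
Intersections between consecutive envelope lines give the roots: for adjacent envelope indices i < j the intersection is x = (a_i − a_j) / (j − i). Reading off the sorted break points: {-1, 2, 4, 6}.
Verification: at each break x_0, at least two indices attain the minimum of min_i(a_i + i · x_0).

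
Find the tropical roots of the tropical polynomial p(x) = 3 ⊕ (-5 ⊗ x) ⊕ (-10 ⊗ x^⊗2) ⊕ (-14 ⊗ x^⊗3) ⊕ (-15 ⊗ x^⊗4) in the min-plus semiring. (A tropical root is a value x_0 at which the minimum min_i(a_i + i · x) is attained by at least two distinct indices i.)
Roots: {1, 4, 5, 8}

Each tropical root is a break point of the lower envelope of the lines y = a_i + i · x (there are 5 lines, with slopes 0, 1, ..., 4). Only the lines that attain the minimum somewhere contribute to roots; other lines are dominated. Here the surviving (envelope) indices are i = 4, i = 3, i = 2, i = 1, i = 0.
Intersections between consecutive envelope lines give the roots: for adjacent envelope indices i < j the intersection is x = (a_i − a_j) / (j − i). Reading off the sorted break points: {1, 4, 5, 8}.
Verification: at each break x_0, at least two indices attain the minimum of min_i(a_i + i · x_0).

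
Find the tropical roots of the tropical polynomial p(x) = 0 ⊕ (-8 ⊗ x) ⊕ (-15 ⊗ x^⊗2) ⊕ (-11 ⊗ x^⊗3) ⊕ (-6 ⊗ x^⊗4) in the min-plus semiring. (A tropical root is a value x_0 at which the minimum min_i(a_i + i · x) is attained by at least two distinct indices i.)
Roots: {-5, -4, 7, 8}

Each tropical root is a break point of the lower envelope of the lines y = a_i + i · x (there are 5 lines, with slopes 0, 1, ..., 4). Only the lines that attain the minimum somewhere contribute to roots; other lines are dominated. Here the surviving (envelope) indices are i = 4, i = 3, i = 2, i = 1, i = 0.
Intersections between consecutive envelope lines give the roots: for adjacent envelope indices i < j the intersection is x = (a_i − a_j) / (j − i). Reading off the sorted break points: {-5, -4, 7, 8}.
Verification: at each break x_0, at least two indices attain the minimum of min_i(a_i + i · x_0).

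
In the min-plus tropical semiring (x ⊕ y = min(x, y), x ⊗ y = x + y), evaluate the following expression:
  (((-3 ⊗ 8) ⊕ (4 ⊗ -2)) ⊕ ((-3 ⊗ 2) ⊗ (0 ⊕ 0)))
(((-3 ⊗ 8) ⊕ (4 ⊗ -2)) ⊕ ((-3 ⊗ 2) ⊗ (0 ⊕ 0))) = -1

Expand innermost to outermost. Recall ⊕ takes the minimum of its arguments and ⊗ takes their sum. Working out the expression (((-3 ⊗ 8) ⊕ (4 ⊗ -2)) ⊕ ((-3 ⊗ 2) ⊗ (0 ⊕ 0))) gives -1.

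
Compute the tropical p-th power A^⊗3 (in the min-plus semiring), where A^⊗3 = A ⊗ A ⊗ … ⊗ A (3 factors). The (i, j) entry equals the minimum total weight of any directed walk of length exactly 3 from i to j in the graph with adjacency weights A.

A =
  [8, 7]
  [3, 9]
A^⊗3 =
  [18, 17]
  [13, 18]

Each entry (A^⊗3)_ij equals the minimum over all length-3 walks i = v_0 → v_1 → … → v_3 = j of Σ_t A[v_t][v_{t+1}]. For example, for (i, j) = (0, 1) we minimise over 4 possible intermediate vertex sequences; the minimum is 17, attained along the walk 0 → 1 → 0 → 1.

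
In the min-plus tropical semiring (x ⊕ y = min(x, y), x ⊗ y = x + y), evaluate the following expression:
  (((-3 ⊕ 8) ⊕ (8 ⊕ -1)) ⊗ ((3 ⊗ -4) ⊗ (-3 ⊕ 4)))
(((-3 ⊕ 8) ⊕ (8 ⊕ -1)) ⊗ ((3 ⊗ -4) ⊗ (-3 ⊕ 4))) = -7

Expand innermost to outermost. Recall ⊕ takes the minimum of its arguments and ⊗ takes their sum. Working out the expression (((-3 ⊕ 8) ⊕ (8 ⊕ -1)) ⊗ ((3 ⊗ -4) ⊗ (-3 ⊕ 4))) gives -7.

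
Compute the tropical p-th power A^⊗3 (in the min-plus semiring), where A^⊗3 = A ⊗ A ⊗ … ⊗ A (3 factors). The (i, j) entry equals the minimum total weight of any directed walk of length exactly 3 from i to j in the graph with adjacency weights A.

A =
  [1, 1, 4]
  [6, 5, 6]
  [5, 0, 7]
A^⊗3 =
  [3, 3, 6]
  [8, 8, 11]
  [7, 6, 10]

Each entry (A^⊗3)_ij equals the minimum over all length-3 walks i = v_0 → v_1 → … → v_3 = j of Σ_t A[v_t][v_{t+1}]. For example, for (i, j) = (0, 2) we minimise over 9 possible intermediate vertex sequences; the minimum is 6, attained along the walk 0 → 0 → 0 → 2.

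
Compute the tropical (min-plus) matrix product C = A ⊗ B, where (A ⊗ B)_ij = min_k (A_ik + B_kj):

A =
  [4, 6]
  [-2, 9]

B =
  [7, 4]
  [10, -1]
A ⊗ B =
  [11, 5]
  [5, 2]

Apply the min-plus product entry-by-entry:
  C[0][0] = min over k of (A[0][0] + B[0][0] = 4 + 7 = 11, A[0][1] + B[1][0] = 6 + 10 = 16) = 11 (attained at k = 0)
  C[0][1] = min over k of (A[0][0] + B[0][1] = 4 + 4 = 8, A[0][1] + B[1][1] = 6 + -1 = 5) = 5 (attained at k = 1)
  C[1][0] = min over k of (A[1][0] + B[0][0] = -2 + 7 = 5, A[1][1] + B[1][0] = 9 + 10 = 19) = 5 (attained at k = 0)
  C[1][1] = min over k of (A[1][0] + B[0][1] = -2 + 4 = 2, A[1][1] + B[1][1] = 9 + -1 = 8) = 2 (attained at k = 0)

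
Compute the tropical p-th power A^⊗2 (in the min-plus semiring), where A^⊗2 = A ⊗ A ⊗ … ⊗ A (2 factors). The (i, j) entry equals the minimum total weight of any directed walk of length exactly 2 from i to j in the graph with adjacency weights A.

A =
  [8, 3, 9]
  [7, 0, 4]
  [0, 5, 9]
A^⊗2 =
  [9, 3, 7]
  [4, 0, 4]
  [8, 3, 9]

Each entry (A^⊗2)_ij equals the minimum over all length-2 walks i = v_0 → v_1 → … → v_2 = j of Σ_t A[v_t][v_{t+1}]. For example, for (i, j) = (0, 2) we minimise over 3 possible intermediate vertex sequences; the minimum is 7, attained along the walk 0 → 1 → 2.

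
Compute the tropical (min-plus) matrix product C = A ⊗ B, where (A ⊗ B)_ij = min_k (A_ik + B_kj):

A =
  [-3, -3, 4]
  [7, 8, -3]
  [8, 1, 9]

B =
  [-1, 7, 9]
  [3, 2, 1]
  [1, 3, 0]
A ⊗ B =
  [-4, -1, -2]
  [-2, 0, -3]
  [4, 3, 2]

Apply the min-plus product entry-by-entry:
  C[0][0] = min over k of (A[0][0] + B[0][0] = -3 + -1 = -4, A[0][1] + B[1][0] = -3 + 3 = 0, A[0][2] + B[2][0] = 4 + 1 = 5) = -4 (attained at k = 0)
  C[0][1] = min over k of (A[0][0] + B[0][1] = -3 + 7 = 4, A[0][1] + B[1][1] = -3 + 2 = -1, A[0][2] + B[2][1] = 4 + 3 = 7) = -1 (attained at k = 1)
  C[0][2] = min over k of (A[0][0] + B[0][2] = -3 + 9 = 6, A[0][1] + B[1][2] = -3 + 1 = -2, A[0][2] + B[2][2] = 4 + 0 = 4) = -2 (attained at k = 1)
  C[1][0] = min over k of (A[1][0] + B[0][0] = 7 + -1 = 6, A[1][1] + B[1][0] = 8 + 3 = 11, A[1][2] + B[2][0] = -3 + 1 = -2) = -2 (attained at k = 2)
  C[1][1] = min over k of (A[1][0] + B[0][1] = 7 + 7 = 14, A[1][1] + B[1][1] = 8 + 2 = 10, A[1][2] + B[2][1] = -3 + 3 = 0) = 0 (attained at k = 2)
  C[1][2] = min over k of (A[1][0] + B[0][2] = 7 + 9 = 16, A[1][1] + B[1][2] = 8 + 1 = 9, A[1][2] + B[2][2] = -3 + 0 = -3) = -3 (attained at k = 2)
  C[2][0] = min over k of (A[2][0] + B[0][0] = 8 + -1 = 7, A[2][1] + B[1][0] = 1 + 3 = 4, A[2][2] + B[2][0] = 9 + 1 = 10) = 4 (attained at k = 1)
  C[2][1] = min over k of (A[2][0] + B[0][1] = 8 + 7 = 15, A[2][1] + B[1][1] = 1 + 2 = 3, A[2][2] + B[2][1] = 9 + 3 = 12) = 3 (attained at k = 1)
  C[2][2] = min over k of (A[2][0] + B[0][2] = 8 + 9 = 17, A[2][1] + B[1][2] = 1 + 1 = 2, A[2][2] + B[2][2] = 9 + 0 = 9) = 2 (attained at k = 1)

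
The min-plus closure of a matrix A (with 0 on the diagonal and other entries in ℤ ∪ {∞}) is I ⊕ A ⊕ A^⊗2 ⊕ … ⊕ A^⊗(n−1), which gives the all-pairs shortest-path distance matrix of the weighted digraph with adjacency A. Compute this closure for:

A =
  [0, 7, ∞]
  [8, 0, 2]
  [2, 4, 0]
Closure =
  [0, 7, 9]
  [4, 0, 2]
  [2, 4, 0]

This is the Floyd-Warshall all-pairs shortest-path computation. For each intermediate vertex k = 0, 1, …, 2, update dist[i][j] ← min(dist[i][j], dist[i][k] + dist[k][j]). The final matrix gives, for each (i, j), the minimum total weight of any directed path from i to j (possibly empty when i = j).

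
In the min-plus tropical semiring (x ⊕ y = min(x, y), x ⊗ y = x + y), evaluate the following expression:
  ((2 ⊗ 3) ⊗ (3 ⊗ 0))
((2 ⊗ 3) ⊗ (3 ⊗ 0)) = 8

Expand innermost to outermost. Recall ⊕ takes the minimum of its arguments and ⊗ takes their sum. Working out the expression ((2 ⊗ 3) ⊗ (3 ⊗ 0)) gives 8.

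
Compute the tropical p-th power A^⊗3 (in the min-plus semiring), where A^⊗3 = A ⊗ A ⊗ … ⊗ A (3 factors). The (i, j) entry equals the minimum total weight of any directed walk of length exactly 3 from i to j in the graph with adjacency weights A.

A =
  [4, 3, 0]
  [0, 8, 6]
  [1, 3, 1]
A^⊗3 =
  [2, 4, 1]
  [1, 3, 1]
  [2, 4, 2]

Each entry (A^⊗3)_ij equals the minimum over all length-3 walks i = v_0 → v_1 → … → v_3 = j of Σ_t A[v_t][v_{t+1}]. For example, for (i, j) = (0, 2) we minimise over 9 possible intermediate vertex sequences; the minimum is 1, attained along the walk 0 → 2 → 0 → 2.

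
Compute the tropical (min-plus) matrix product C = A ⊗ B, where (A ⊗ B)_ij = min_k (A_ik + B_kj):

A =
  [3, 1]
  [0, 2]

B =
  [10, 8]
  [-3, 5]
A ⊗ B =
  [-2, 6]
  [-1, 7]

Apply the min-plus product entry-by-entry:
  C[0][0] = min over k of (A[0][0] + B[0][0] = 3 + 10 = 13, A[0][1] + B[1][0] = 1 + -3 = -2) = -2 (attained at k = 1)
  C[0][1] = min over k of (A[0][0] + B[0][1] = 3 + 8 = 11, A[0][1] + B[1][1] = 1 + 5 = 6) = 6 (attained at k = 1)
  C[1][0] = min over k of (A[1][0] + B[0][0] = 0 + 10 = 10, A[1][1] + B[1][0] = 2 + -3 = -1) = -1 (attained at k = 1)
  C[1][1] = min over k of (A[1][0] + B[0][1] = 0 + 8 = 8, A[1][1] + B[1][1] = 2 + 5 = 7) = 7 (attained at k = 1)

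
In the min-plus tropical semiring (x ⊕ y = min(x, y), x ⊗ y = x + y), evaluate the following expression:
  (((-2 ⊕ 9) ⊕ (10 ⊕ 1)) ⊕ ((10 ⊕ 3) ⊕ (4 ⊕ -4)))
(((-2 ⊕ 9) ⊕ (10 ⊕ 1)) ⊕ ((10 ⊕ 3) ⊕ (4 ⊕ -4))) = -4

Expand innermost to outermost. Recall ⊕ takes the minimum of its arguments and ⊗ takes their sum. Working out the expression (((-2 ⊕ 9) ⊕ (10 ⊕ 1)) ⊕ ((10 ⊕ 3) ⊕ (4 ⊕ -4))) gives -4.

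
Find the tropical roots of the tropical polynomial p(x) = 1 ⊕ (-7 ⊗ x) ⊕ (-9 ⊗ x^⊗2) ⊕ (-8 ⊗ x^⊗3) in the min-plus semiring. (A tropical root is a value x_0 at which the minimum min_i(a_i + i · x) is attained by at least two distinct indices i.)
Roots: {-1, 2, 8}

Each tropical root is a break point of the lower envelope of the lines y = a_i + i · x (there are 4 lines, with slopes 0, 1, ..., 3). Only the lines that attain the minimum somewhere contribute to roots; other lines are dominated. Here the surviving (envelope) indices are i = 3, i = 2, i = 1, i = 0.
Intersections between consecutive envelope lines give the roots: for adjacent envelope indices i < j the intersection is x = (a_i − a_j) / (j − i). Reading off the sorted break points: {-1, 2, 8}.
Verification: at each break x_0, at least two indices attain the minimum of min_i(a_i + i · x_0).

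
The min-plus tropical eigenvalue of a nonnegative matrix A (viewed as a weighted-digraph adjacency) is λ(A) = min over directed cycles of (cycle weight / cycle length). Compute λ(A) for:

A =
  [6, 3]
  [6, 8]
λ(A) = 9/2

Enumerate directed cycles and compute their means (weight / length). Sample:
  cycle 0 → 0: weight = 6, length = 1, mean = 6/1 ≈ 6.000
  cycle 1 → 1: weight = 8, length = 1, mean = 8/1 ≈ 8.000
  cycle 0 → 1 → 0: weight = 9, length = 2, mean = 9/2 ≈ 4.500
  cycle 1 → 0 → 1: weight = 9, length = 2, mean = 9/2 ≈ 4.500
Minimum mean = 4.500, attained e.g. along the cycle 0 → 1 → 0 with weight 9 and length 2. So λ(A) = 9/2 = 9/2.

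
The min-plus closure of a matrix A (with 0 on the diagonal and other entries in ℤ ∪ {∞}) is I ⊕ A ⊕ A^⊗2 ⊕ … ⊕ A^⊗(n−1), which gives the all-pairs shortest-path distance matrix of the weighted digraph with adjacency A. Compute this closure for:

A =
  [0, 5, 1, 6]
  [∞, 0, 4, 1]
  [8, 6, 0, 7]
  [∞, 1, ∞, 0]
Closure =
  [0, 5, 1, 6]
  [12, 0, 4, 1]
  [8, 6, 0, 7]
  [13, 1, 5, 0]

This is the Floyd-Warshall all-pairs shortest-path computation. For each intermediate vertex k = 0, 1, …, 3, update dist[i][j] ← min(dist[i][j], dist[i][k] + dist[k][j]). The final matrix gives, for each (i, j), the minimum total weight of any directed path from i to j (possibly empty when i = j).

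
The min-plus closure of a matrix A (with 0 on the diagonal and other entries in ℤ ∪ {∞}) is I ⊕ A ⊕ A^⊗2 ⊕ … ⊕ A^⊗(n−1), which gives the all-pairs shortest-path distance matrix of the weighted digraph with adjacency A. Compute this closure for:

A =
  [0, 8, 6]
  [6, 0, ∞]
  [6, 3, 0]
Closure =
  [0, 8, 6]
  [6, 0, 12]
  [6, 3, 0]

This is the Floyd-Warshall all-pairs shortest-path computation. For each intermediate vertex k = 0, 1, …, 2, update dist[i][j] ← min(dist[i][j], dist[i][k] + dist[k][j]). The final matrix gives, for each (i, j), the minimum total weight of any directed path from i to j (possibly empty when i = j).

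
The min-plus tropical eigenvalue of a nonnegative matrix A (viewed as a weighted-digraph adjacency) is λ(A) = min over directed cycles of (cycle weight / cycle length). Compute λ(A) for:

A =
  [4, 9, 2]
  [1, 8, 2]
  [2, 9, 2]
λ(A) = 2

Enumerate directed cycles and compute their means (weight / length). Sample:
  cycle 0 → 0: weight = 4, length = 1, mean = 4/1 ≈ 4.000
  cycle 1 → 1: weight = 8, length = 1, mean = 8/1 ≈ 8.000
  cycle 2 → 2: weight = 2, length = 1, mean = 2/1 ≈ 2.000
  cycle 0 → 1 → 0: weight = 10, length = 2, mean = 10/2 ≈ 5.000
  cycle 0 → 2 → 0: weight = 4, length = 2, mean = 4/2 ≈ 2.000
  cycle 1 → 0 → 1: weight = 10, length = 2, mean = 10/2 ≈ 5.000
Minimum mean = 2.000, attained e.g. along the cycle 2 → 2 with weight 2 and length 1. So λ(A) = 2/1 = 2.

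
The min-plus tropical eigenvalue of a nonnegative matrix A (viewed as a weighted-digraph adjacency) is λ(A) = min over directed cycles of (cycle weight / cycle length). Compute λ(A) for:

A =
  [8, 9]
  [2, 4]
λ(A) = 4

Enumerate directed cycles and compute their means (weight / length). Sample:
  cycle 0 → 0: weight = 8, length = 1, mean = 8/1 ≈ 8.000
  cycle 1 → 1: weight = 4, length = 1, mean = 4/1 ≈ 4.000
  cycle 0 → 1 → 0: weight = 11, length = 2, mean = 11/2 ≈ 5.500
  cycle 1 → 0 → 1: weight = 11, length = 2, mean = 11/2 ≈ 5.500
Minimum mean = 4.000, attained e.g. along the cycle 1 → 1 with weight 4 and length 1. So λ(A) = 4/1 = 4.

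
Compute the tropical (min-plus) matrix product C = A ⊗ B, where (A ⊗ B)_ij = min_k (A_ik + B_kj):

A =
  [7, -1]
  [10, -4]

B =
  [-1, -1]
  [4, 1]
A ⊗ B =
  [3, 0]
  [0, -3]

Apply the min-plus product entry-by-entry:
  C[0][0] = min over k of (A[0][0] + B[0][0] = 7 + -1 = 6, A[0][1] + B[1][0] = -1 + 4 = 3) = 3 (attained at k = 1)
  C[0][1] = min over k of (A[0][0] + B[0][1] = 7 + -1 = 6, A[0][1] + B[1][1] = -1 + 1 = 0) = 0 (attained at k = 1)
  C[1][0] = min over k of (A[1][0] + B[0][0] = 10 + -1 = 9, A[1][1] + B[1][0] = -4 + 4 = 0) = 0 (attained at k = 1)
  C[1][1] = min over k of (A[1][0] + B[0][1] = 10 + -1 = 9, A[1][1] + B[1][1] = -4 + 1 = -3) = -3 (attained at k = 1)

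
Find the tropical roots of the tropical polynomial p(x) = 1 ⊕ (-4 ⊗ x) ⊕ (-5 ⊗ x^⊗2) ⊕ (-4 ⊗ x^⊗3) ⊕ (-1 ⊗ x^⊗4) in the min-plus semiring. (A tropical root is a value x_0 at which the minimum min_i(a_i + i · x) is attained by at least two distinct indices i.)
Roots: {-3, -1, 1, 5}

Each tropical root is a break point of the lower envelope of the lines y = a_i + i · x (there are 5 lines, with slopes 0, 1, ..., 4). Only the lines that attain the minimum somewhere contribute to roots; other lines are dominated. Here the surviving (envelope) indices are i = 4, i = 3, i = 2, i = 1, i = 0.
Intersections between consecutive envelope lines give the roots: for adjacent envelope indices i < j the intersection is x = (a_i − a_j) / (j − i). Reading off the sorted break points: {-3, -1, 1, 5}.
Verification: at each break x_0, at least two indices attain the minimum of min_i(a_i + i · x_0).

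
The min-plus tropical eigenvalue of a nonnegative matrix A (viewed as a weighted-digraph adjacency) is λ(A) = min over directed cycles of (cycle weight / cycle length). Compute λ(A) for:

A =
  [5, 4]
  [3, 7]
λ(A) = 7/2

Enumerate directed cycles and compute their means (weight / length). Sample:
  cycle 0 → 0: weight = 5, length = 1, mean = 5/1 ≈ 5.000
  cycle 1 → 1: weight = 7, length = 1, mean = 7/1 ≈ 7.000
  cycle 0 → 1 → 0: weight = 7, length = 2, mean = 7/2 ≈ 3.500
  cycle 1 → 0 → 1: weight = 7, length = 2, mean = 7/2 ≈ 3.500
Minimum mean = 3.500, attained e.g. along the cycle 0 → 1 → 0 with weight 7 and length 2. So λ(A) = 7/2 = 7/2.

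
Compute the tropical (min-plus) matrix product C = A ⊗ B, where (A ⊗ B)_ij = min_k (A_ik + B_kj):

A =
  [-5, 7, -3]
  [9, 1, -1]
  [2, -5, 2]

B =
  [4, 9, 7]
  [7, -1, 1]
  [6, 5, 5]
A ⊗ B =
  [-1, 2, 2]
  [5, 0, 2]
  [2, -6, -4]

Apply the min-plus product entry-by-entry:
  C[0][0] = min over k of (A[0][0] + B[0][0] = -5 + 4 = -1, A[0][1] + B[1][0] = 7 + 7 = 14, A[0][2] + B[2][0] = -3 + 6 = 3) = -1 (attained at k = 0)
  C[0][1] = min over k of (A[0][0] + B[0][1] = -5 + 9 = 4, A[0][1] + B[1][1] = 7 + -1 = 6, A[0][2] + B[2][1] = -3 + 5 = 2) = 2 (attained at k = 2)
  C[0][2] = min over k of (A[0][0] + B[0][2] = -5 + 7 = 2, A[0][1] + B[1][2] = 7 + 1 = 8, A[0][2] + B[2][2] = -3 + 5 = 2) = 2 (attained at k = 0)
  C[1][0] = min over k of (A[1][0] + B[0][0] = 9 + 4 = 13, A[1][1] + B[1][0] = 1 + 7 = 8, A[1][2] + B[2][0] = -1 + 6 = 5) = 5 (attained at k = 2)
  C[1][1] = min over k of (A[1][0] + B[0][1] = 9 + 9 = 18, A[1][1] + B[1][1] = 1 + -1 = 0, A[1][2] + B[2][1] = -1 + 5 = 4) = 0 (attained at k = 1)
  C[1][2] = min over k of (A[1][0] + B[0][2] = 9 + 7 = 16, A[1][1] + B[1][2] = 1 + 1 = 2, A[1][2] + B[2][2] = -1 + 5 = 4) = 2 (attained at k = 1)
  C[2][0] = min over k of (A[2][0] + B[0][0] = 2 + 4 = 6, A[2][1] + B[1][0] = -5 + 7 = 2, A[2][2] + B[2][0] = 2 + 6 = 8) = 2 (attained at k = 1)
  C[2][1] = min over k of (A[2][0] + B[0][1] = 2 + 9 = 11, A[2][1] + B[1][1] = -5 + -1 = -6, A[2][2] + B[2][1] = 2 + 5 = 7) = -6 (attained at k = 1)
  C[2][2] = min over k of (A[2][0] + B[0][2] = 2 + 7 = 9, A[2][1] + B[1][2] = -5 + 1 = -4, A[2][2] + B[2][2] = 2 + 5 = 7) = -4 (attained at k = 1)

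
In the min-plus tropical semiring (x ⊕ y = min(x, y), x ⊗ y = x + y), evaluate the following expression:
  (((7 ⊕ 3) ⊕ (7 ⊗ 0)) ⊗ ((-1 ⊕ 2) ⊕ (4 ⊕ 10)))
(((7 ⊕ 3) ⊕ (7 ⊗ 0)) ⊗ ((-1 ⊕ 2) ⊕ (4 ⊕ 10))) = 2

Expand innermost to outermost. Recall ⊕ takes the minimum of its arguments and ⊗ takes their sum. Working out the expression (((7 ⊕ 3) ⊕ (7 ⊗ 0)) ⊗ ((-1 ⊕ 2) ⊕ (4 ⊕ 10))) gives 2.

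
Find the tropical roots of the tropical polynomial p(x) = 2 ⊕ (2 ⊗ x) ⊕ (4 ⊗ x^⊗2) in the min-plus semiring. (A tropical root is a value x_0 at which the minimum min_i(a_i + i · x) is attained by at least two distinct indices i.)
Roots: {-2, 0}

Each tropical root is a break point of the lower envelope of the lines y = a_i + i · x (there are 3 lines, with slopes 0, 1, ..., 2). Only the lines that attain the minimum somewhere contribute to roots; other lines are dominated. Here the surviving (envelope) indices are i = 2, i = 1, i = 0.
Intersections between consecutive envelope lines give the roots: for adjacent envelope indices i < j the intersection is x = (a_i − a_j) / (j − i). Reading off the sorted break points: {-2, 0}.
Verification: at each break x_0, at least two indices attain the minimum of min_i(a_i + i · x_0).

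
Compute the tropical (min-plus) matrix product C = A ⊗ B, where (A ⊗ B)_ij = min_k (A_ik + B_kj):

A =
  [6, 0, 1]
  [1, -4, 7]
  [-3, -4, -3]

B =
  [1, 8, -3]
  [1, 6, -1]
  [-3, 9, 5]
A ⊗ B =
  [-2, 6, -1]
  [-3, 2, -5]
  [-6, 2, -6]

Apply the min-plus product entry-by-entry:
  C[0][0] = min over k of (A[0][0] + B[0][0] = 6 + 1 = 7, A[0][1] + B[1][0] = 0 + 1 = 1, A[0][2] + B[2][0] = 1 + -3 = -2) = -2 (attained at k = 2)
  C[0][1] = min over k of (A[0][0] + B[0][1] = 6 + 8 = 14, A[0][1] + B[1][1] = 0 + 6 = 6, A[0][2] + B[2][1] = 1 + 9 = 10) = 6 (attained at k = 1)
  C[0][2] = min over k of (A[0][0] + B[0][2] = 6 + -3 = 3, A[0][1] + B[1][2] = 0 + -1 = -1, A[0][2] + B[2][2] = 1 + 5 = 6) = -1 (attained at k = 1)
  C[1][0] = min over k of (A[1][0] + B[0][0] = 1 + 1 = 2, A[1][1] + B[1][0] = -4 + 1 = -3, A[1][2] + B[2][0] = 7 + -3 = 4) = -3 (attained at k = 1)
  C[1][1] = min over k of (A[1][0] + B[0][1] = 1 + 8 = 9, A[1][1] + B[1][1] = -4 + 6 = 2, A[1][2] + B[2][1] = 7 + 9 = 16) = 2 (attained at k = 1)
  C[1][2] = min over k of (A[1][0] + B[0][2] = 1 + -3 = -2, A[1][1] + B[1][2] = -4 + -1 = -5, A[1][2] + B[2][2] = 7 + 5 = 12) = -5 (attained at k = 1)
  C[2][0] = min over k of (A[2][0] + B[0][0] = -3 + 1 = -2, A[2][1] + B[1][0] = -4 + 1 = -3, A[2][2] + B[2][0] = -3 + -3 = -6) = -6 (attained at k = 2)
  C[2][1] = min over k of (A[2][0] + B[0][1] = -3 + 8 = 5, A[2][1] + B[1][1] = -4 + 6 = 2, A[2][2] + B[2][1] = -3 + 9 = 6) = 2 (attained at k = 1)
  C[2][2] = min over k of (A[2][0] + B[0][2] = -3 + -3 = -6, A[2][1] + B[1][2] = -4 + -1 = -5, A[2][2] + B[2][2] = -3 + 5 = 2) = -6 (attained at k = 0)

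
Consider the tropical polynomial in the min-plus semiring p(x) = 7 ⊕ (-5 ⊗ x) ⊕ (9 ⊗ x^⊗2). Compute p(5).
p(5) = 0

A tropical monomial a ⊗ x^⊗i evaluates to a + i · x. Evaluating each term at x = 5:
  Term 0 contributes 7 + 0 · 5 = 7
  Term 1 contributes -5 + 1 · 5 = 0
  Term 2 contributes 9 + 2 · 5 = 19
p(5) = ⊕ of these = min[7, 0, 19] = 0.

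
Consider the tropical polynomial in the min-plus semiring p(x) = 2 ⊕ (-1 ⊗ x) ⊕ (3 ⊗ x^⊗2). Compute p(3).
p(3) = 2

A tropical monomial a ⊗ x^⊗i evaluates to a + i · x. Evaluating each term at x = 3:
  Term 0 contributes 2 + 0 · 3 = 2
  Term 1 contributes -1 + 1 · 3 = 2
  Term 2 contributes 3 + 2 · 3 = 9
p(3) = ⊕ of these = min[2, 2, 9] = 2.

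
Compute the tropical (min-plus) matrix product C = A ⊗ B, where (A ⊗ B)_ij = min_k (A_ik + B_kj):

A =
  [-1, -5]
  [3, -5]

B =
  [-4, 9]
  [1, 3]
A ⊗ B =
  [-5, -2]
  [-4, -2]

Apply the min-plus product entry-by-entry:
  C[0][0] = min over k of (A[0][0] + B[0][0] = -1 + -4 = -5, A[0][1] + B[1][0] = -5 + 1 = -4) = -5 (attained at k = 0)
  C[0][1] = min over k of (A[0][0] + B[0][1] = -1 + 9 = 8, A[0][1] + B[1][1] = -5 + 3 = -2) = -2 (attained at k = 1)
  C[1][0] = min over k of (A[1][0] + B[0][0] = 3 + -4 = -1, A[1][1] + B[1][0] = -5 + 1 = -4) = -4 (attained at k = 1)
  C[1][1] = min over k of (A[1][0] + B[0][1] = 3 + 9 = 12, A[1][1] + B[1][1] = -5 + 3 = -2) = -2 (attained at k = 1)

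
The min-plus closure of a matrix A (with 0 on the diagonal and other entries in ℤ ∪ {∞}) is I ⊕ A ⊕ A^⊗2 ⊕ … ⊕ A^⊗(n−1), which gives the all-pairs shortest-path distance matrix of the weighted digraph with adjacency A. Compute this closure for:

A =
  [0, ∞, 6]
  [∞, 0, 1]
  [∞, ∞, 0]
Closure =
  [0, ∞, 6]
  [∞, 0, 1]
  [∞, ∞, 0]

This is the Floyd-Warshall all-pairs shortest-path computation. For each intermediate vertex k = 0, 1, …, 2, update dist[i][j] ← min(dist[i][j], dist[i][k] + dist[k][j]). The final matrix gives, for each (i, j), the minimum total weight of any directed path from i to j (possibly empty when i = j).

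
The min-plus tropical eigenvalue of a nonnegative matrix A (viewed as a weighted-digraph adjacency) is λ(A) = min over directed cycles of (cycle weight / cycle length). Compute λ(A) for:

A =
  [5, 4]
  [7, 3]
λ(A) = 3

Enumerate directed cycles and compute their means (weight / length). Sample:
  cycle 0 → 0: weight = 5, length = 1, mean = 5/1 ≈ 5.000
  cycle 1 → 1: weight = 3, length = 1, mean = 3/1 ≈ 3.000
  cycle 0 → 1 → 0: weight = 11, length = 2, mean = 11/2 ≈ 5.500
  cycle 1 → 0 → 1: weight = 11, length = 2, mean = 11/2 ≈ 5.500
Minimum mean = 3.000, attained e.g. along the cycle 1 → 1 with weight 3 and length 1. So λ(A) = 3/1 = 3.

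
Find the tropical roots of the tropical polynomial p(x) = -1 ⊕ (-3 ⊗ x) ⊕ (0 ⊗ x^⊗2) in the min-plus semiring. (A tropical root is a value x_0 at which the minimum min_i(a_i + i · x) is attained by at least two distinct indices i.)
Roots: {-3, 2}

Each tropical root is a break point of the lower envelope of the lines y = a_i + i · x (there are 3 lines, with slopes 0, 1, ..., 2). Only the lines that attain the minimum somewhere contribute to roots; other lines are dominated. Here the surviving (envelope) indices are i = 2, i = 1, i = 0.
Intersections between consecutive envelope lines give the roots: for adjacent envelope indices i < j the intersection is x = (a_i − a_j) / (j − i). Reading off the sorted break points: {-3, 2}.
Verification: at each break x_0, at least two indices attain the minimum of min_i(a_i + i · x_0).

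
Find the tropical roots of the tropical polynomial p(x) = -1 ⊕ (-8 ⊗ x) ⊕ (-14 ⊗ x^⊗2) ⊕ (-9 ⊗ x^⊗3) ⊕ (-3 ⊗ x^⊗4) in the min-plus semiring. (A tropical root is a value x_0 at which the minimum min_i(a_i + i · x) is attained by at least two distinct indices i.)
Roots: {-6, -5, 6, 7}

Each tropical root is a break point of the lower envelope of the lines y = a_i + i · x (there are 5 lines, with slopes 0, 1, ..., 4). Only the lines that attain the minimum somewhere contribute to roots; other lines are dominated. Here the surviving (envelope) indices are i = 4, i = 3, i = 2, i = 1, i = 0.
Intersections between consecutive envelope lines give the roots: for adjacent envelope indices i < j the intersection is x = (a_i − a_j) / (j − i). Reading off the sorted break points: {-6, -5, 6, 7}.
Verification: at each break x_0, at least two indices attain the minimum of min_i(a_i + i · x_0).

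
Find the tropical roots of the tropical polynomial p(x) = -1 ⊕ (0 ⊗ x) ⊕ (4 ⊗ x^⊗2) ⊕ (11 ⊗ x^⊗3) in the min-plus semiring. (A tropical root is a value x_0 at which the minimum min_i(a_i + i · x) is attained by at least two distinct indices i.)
Roots: {-7, -4, -1}

Each tropical root is a break point of the lower envelope of the lines y = a_i + i · x (there are 4 lines, with slopes 0, 1, ..., 3). Only the lines that attain the minimum somewhere contribute to roots; other lines are dominated. Here the surviving (envelope) indices are i = 3, i = 2, i = 1, i = 0.
Intersections between consecutive envelope lines give the roots: for adjacent envelope indices i < j the intersection is x = (a_i − a_j) / (j − i). Reading off the sorted break points: {-7, -4, -1}.
Verification: at each break x_0, at least two indices attain the minimum of min_i(a_i + i · x_0).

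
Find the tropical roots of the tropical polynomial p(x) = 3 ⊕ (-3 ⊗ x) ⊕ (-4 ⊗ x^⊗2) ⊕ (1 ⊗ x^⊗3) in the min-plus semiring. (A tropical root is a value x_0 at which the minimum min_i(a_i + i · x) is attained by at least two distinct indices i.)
Roots: {-5, 1, 6}

Each tropical root is a break point of the lower envelope of the lines y = a_i + i · x (there are 4 lines, with slopes 0, 1, ..., 3). Only the lines that attain the minimum somewhere contribute to roots; other lines are dominated. Here the surviving (envelope) indices are i = 3, i = 2, i = 1, i = 0.
Intersections between consecutive envelope lines give the roots: for adjacent envelope indices i < j the intersection is x = (a_i − a_j) / (j − i). Reading off the sorted break points: {-5, 1, 6}.
Verification: at each break x_0, at least two indices attain the minimum of min_i(a_i + i · x_0).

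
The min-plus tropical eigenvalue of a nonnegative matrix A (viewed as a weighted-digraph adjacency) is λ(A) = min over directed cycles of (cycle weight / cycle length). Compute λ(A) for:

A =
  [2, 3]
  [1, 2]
λ(A) = 2

Enumerate directed cycles and compute their means (weight / length). Sample:
  cycle 0 → 0: weight = 2, length = 1, mean = 2/1 ≈ 2.000
  cycle 1 → 1: weight = 2, length = 1, mean = 2/1 ≈ 2.000
  cycle 0 → 1 → 0: weight = 4, length = 2, mean = 4/2 ≈ 2.000
  cycle 1 → 0 → 1: weight = 4, length = 2, mean = 4/2 ≈ 2.000
Minimum mean = 2.000, attained e.g. along the cycle 0 → 0 with weight 2 and length 1. So λ(A) = 2/1 = 2.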